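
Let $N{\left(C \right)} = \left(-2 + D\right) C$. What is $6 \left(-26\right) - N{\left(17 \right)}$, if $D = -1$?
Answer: $-105$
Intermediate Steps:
$N{\left(C \right)} = - 3 C$ ($N{\left(C \right)} = \left(-2 - 1\right) C = - 3 C$)
$6 \left(-26\right) - N{\left(17 \right)} = 6 \left(-26\right) - \left(-3\right) 17 = -156 - -51 = -156 + 51 = -105$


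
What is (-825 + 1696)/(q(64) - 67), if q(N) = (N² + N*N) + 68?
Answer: 871/8193 ≈ 0.10631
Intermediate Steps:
q(N) = 68 + 2*N² (q(N) = (N² + N²) + 68 = 2*N² + 68 = 68 + 2*N²)
(-825 + 1696)/(q(64) - 67) = (-825 + 1696)/((68 + 2*64²) - 67) = 871/((68 + 2*4096) - 67) = 871/((68 + 8192) - 67) = 871/(8260 - 67) = 871/8193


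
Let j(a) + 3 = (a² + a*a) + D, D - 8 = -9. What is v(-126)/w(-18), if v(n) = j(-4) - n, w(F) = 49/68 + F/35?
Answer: 366520/491 ≈ 746.48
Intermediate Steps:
D = -1 (D = 8 - 9 = -1)
w(F) = 49/68 + F/35 (w(F) = 49*(1/68) + F*(1/35) = 49/68 + F/35)
j(a) = -4 + 2*a² (j(a) = -3 + ((a² + a*a) - 1) = -3 + ((a² + a²) - 1) = -3 + (2*a² - 1) = -3 + (-1 + 2*a²) = -4 + 2*a²)
v(n) = 28 - n (v(n) = (-4 + 2*(-4)²) - n = (-4 + 2*16) - n = (-4 + 32) - n = 28 - n)
v(-126)/w(-18) = (28 - 1*(-126))/(49/68 + (1/35)*(-18)) = (28 + 126)/(49/68 - 18/35) = 154/(491/2380) = 154*(2380/491) = 366520/491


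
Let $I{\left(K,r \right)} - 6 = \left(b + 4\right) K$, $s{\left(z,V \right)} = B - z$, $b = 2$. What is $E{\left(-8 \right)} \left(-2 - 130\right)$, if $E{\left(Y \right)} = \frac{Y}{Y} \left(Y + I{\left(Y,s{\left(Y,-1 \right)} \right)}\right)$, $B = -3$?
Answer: $6600$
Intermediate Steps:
$s{\left(z,V \right)} = -3 - z$
$I{\left(K,r \right)} = 6 + 6 K$ ($I{\left(K,r \right)} = 6 + \left(2 + 4\right) K = 6 + 6 K$)
$E{\left(Y \right)} = 6 + 7 Y$ ($E{\left(Y \right)} = \frac{Y}{Y} \left(Y + \left(6 + 6 Y\right)\right) = 1 \left(6 + 7 Y\right) = 6 + 7 Y$)
$E{\left(-8 \right)} \left(-2 - 130\right) = \left(6 + 7 \left(-8\right)\right) \left(-2 - 130\right) = \left(6 - 56\right) \left(-132\right) = \left(-50\right) \left(-132\right) = 6600$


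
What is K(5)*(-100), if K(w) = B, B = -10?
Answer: 1000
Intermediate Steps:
K(w) = -10
K(5)*(-100) = -10*(-100) = 1000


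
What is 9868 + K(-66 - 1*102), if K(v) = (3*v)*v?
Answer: 94540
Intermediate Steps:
K(v) = 3*v²
9868 + K(-66 - 1*102) = 9868 + 3*(-66 - 1*102)² = 9868 + 3*(-66 - 102)² = 9868 + 3*(-168)² = 9868 + 3*28224 = 9868 + 84672 = 94540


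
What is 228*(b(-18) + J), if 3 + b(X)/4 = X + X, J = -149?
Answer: -69540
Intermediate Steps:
b(X) = -12 + 8*X (b(X) = -12 + 4*(X + X) = -12 + 4*(2*X) = -12 + 8*X)
228*(b(-18) + J) = 228*((-12 + 8*(-18)) - 149) = 228*((-12 - 144) - 149) = 228*(-156 - 149) = 228*(-305) = -69540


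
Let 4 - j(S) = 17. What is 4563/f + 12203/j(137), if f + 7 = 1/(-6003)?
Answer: -868886423/546286 ≈ -1590.5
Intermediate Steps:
j(S) = -13 (j(S) = 4 - 1*17 = 4 - 17 = -13)
f = -42022/6003 (f = -7 + 1/(-6003) = -7 - 1/6003 = -42022/6003 ≈ -7.0002)
4563/f + 12203/j(137) = 4563/(-42022/6003) + 12203/(-13) = 4563*(-6003/42022) + 12203*(-1/13) = -27391689/42022 - 12203/13 = -868886423/546286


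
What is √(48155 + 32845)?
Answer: 90*√10 ≈ 284.60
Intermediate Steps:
√(48155 + 32845) = √81000 = 90*√10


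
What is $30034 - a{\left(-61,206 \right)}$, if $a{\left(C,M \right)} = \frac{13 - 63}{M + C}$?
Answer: $\frac{870996}{29} \approx 30034.0$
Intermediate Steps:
$a{\left(C,M \right)} = - \frac{50}{C + M}$
$30034 - a{\left(-61,206 \right)} = 30034 - - \frac{50}{-61 + 206} = 30034 - - \frac{50}{145} = 30034 - \left(-50\right) \frac{1}{145} = 30034 - - \frac{10}{29} = 30034 + \frac{10}{29} = \frac{870996}{29}$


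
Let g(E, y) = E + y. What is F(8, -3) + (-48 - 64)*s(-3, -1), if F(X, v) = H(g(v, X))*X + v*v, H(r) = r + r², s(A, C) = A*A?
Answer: -759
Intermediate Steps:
s(A, C) = A²
F(X, v) = v² + X*(X + v)*(1 + X + v) (F(X, v) = ((v + X)*(1 + (v + X)))*X + v*v = ((X + v)*(1 + (X + v)))*X + v² = ((X + v)*(1 + X + v))*X + v² = X*(X + v)*(1 + X + v) + v² = v² + X*(X + v)*(1 + X + v))
F(8, -3) + (-48 - 64)*s(-3, -1) = ((-3)² + 8*(8 - 3)*(1 + 8 - 3)) + (-48 - 64)*(-3)² = (9 + 8*5*6) - 112*9 = (9 + 240) - 1008 = 249 - 1008 = -759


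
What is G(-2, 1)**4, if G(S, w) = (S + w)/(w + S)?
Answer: 1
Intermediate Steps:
G(S, w) = 1 (G(S, w) = (S + w)/(S + w) = 1)
G(-2, 1)**4 = 1**4 = 1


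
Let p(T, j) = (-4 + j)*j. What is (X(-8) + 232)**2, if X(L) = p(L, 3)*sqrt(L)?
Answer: 53752 - 2784*I*sqrt(2) ≈ 53752.0 - 3937.2*I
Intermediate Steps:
p(T, j) = j*(-4 + j)
X(L) = -3*sqrt(L) (X(L) = (3*(-4 + 3))*sqrt(L) = (3*(-1))*sqrt(L) = -3*sqrt(L))
(X(-8) + 232)**2 = (-6*I*sqrt(2) + 232)**2 = (232 - 6*I*sqrt(2))**2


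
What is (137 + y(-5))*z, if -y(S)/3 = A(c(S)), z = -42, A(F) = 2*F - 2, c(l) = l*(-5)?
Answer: 294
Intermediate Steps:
c(l) = -5*l
A(F) = -2 + 2*F
y(S) = 6 + 30*S (y(S) = -3*(-2 + 2*(-5*S)) = -3*(-2 - 10*S) = 6 + 30*S)
(137 + y(-5))*z = (137 + (6 + 30*(-5)))*(-42) = (137 + (6 - 150))*(-42) = (137 - 144)*(-42) = -7*(-42) = 294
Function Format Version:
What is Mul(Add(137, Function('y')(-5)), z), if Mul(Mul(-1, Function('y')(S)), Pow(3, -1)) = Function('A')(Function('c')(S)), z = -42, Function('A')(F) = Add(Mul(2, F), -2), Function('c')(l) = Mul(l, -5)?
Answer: 294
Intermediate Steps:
Function('c')(l) = Mul(-5, l)
Function('A')(F) = Add(-2, Mul(2, F))
Function('y')(S) = Add(6, Mul(30, S)) (Function('y')(S) = Mul(-3, Add(-2, Mul(2, Mul(-5, S)))) = Mul(-3, Add(-2, Mul(-10, S))) = Add(6, Mul(30, S)))
Mul(Add(137, Function('y')(-5)), z) = Mul(Add(137, Add(6, Mul(30, -5))), -42) = Mul(Add(137, Add(6, -150)), -42) = Mul(Add(137, -144), -42) = Mul(-7, -42) = 294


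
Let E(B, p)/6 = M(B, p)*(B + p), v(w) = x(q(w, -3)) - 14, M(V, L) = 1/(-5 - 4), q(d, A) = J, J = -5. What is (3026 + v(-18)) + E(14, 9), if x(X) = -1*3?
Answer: 8981/3 ≈ 2993.7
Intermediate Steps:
q(d, A) = -5
x(X) = -3
M(V, L) = -1/9 (M(V, L) = 1/(-9) = -1/9)
v(w) = -17 (v(w) = -3 - 14 = -17)
E(B, p) = -2*B/3 - 2*p/3 (E(B, p) = 6*(-(B + p)/9) = 6*(-B/9 - p/9) = -2*B/3 - 2*p/3)
(3026 + v(-18)) + E(14, 9) = (3026 - 17) + (-2/3*14 - 2/3*9) = 3009 + (-28/3 - 6) = 3009 - 46/3 = 8981/3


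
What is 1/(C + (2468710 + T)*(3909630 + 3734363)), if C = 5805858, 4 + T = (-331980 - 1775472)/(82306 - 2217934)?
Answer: 177969/3358414687979886257 ≈ 5.2992e-14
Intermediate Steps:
T = -536255/177969 (T = -4 + (-331980 - 1775472)/(82306 - 2217934) = -4 - 2107452/(-2135628) = -4 - 2107452*(-1/2135628) = -4 + 175621/177969 = -536255/177969 ≈ -3.0132)
1/(C + (2468710 + T)*(3909630 + 3734363)) = 1/(5805858 + (2468710 - 536255/177969)*(3909630 + 3734363)) = 1/(5805858 + (439353313735/177969)*7643993) = 1/(5805858 + 3358413654717143855/177969) = 1/(3358414687979886257/177969) = 177969/3358414687979886257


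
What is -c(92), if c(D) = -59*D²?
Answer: 499376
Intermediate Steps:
-c(92) = -(-59)*92² = -(-59)*8464 = -1*(-499376) = 499376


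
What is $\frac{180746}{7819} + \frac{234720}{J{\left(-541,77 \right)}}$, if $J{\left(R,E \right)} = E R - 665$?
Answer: $\frac{415304038}{23636837} \approx 17.57$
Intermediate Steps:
$J{\left(R,E \right)} = -665 + E R$
$\frac{180746}{7819} + \frac{234720}{J{\left(-541,77 \right)}} = \frac{180746}{7819} + \frac{234720}{-665 + 77 \left(-541\right)} = 180746 \cdot \frac{1}{7819} + \frac{234720}{-665 - 41657} = \frac{180746}{7819} + \frac{234720}{-42322} = \frac{180746}{7819} + 234720 \left(- \frac{1}{42322}\right) = \frac{180746}{7819} - \frac{117360}{21161} = \frac{415304038}{23636837}$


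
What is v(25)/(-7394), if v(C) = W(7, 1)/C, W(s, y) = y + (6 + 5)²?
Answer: -61/92425 ≈ -0.00065999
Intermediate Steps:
W(s, y) = 121 + y (W(s, y) = y + 11² = y + 121 = 121 + y)
v(C) = 122/C (v(C) = (121 + 1)/C = 122/C)
v(25)/(-7394) = (122/25)/(-7394) = (122*(1/25))*(-1/7394) = (122/25)*(-1/7394) = -61/92425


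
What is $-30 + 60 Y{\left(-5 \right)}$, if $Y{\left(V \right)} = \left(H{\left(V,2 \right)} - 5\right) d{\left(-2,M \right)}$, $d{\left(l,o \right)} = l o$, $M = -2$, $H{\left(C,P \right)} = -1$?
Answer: $-1470$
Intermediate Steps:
$Y{\left(V \right)} = -24$ ($Y{\left(V \right)} = \left(-1 - 5\right) \left(\left(-2\right) \left(-2\right)\right) = \left(-6\right) 4 = -24$)
$-30 + 60 Y{\left(-5 \right)} = -30 + 60 \left(-24\right) = -30 - 1440 = -1470$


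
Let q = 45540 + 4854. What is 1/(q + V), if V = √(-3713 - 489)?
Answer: 25197/1269779719 - I*√4202/2539559438 ≈ 1.9844e-5 - 2.5525e-8*I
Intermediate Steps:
V = I*√4202 (V = √(-4202) = I*√4202 ≈ 64.823*I)
q = 50394
1/(q + V) = 1/(50394 + I*√4202)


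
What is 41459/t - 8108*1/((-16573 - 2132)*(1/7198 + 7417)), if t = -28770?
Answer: -919997267586993/638447499109910 ≈ -1.4410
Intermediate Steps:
41459/t - 8108*1/((-16573 - 2132)*(1/7198 + 7417)) = 41459/(-28770) - 8108*1/((-16573 - 2132)*(1/7198 + 7417)) = 41459*(-1/28770) - 8108*(-1/(18705*(1/7198 + 7417))) = -41459/28770 - 8108/((53387567/7198)*(-18705)) = -41459/28770 - 8108/(-998614440735/7198) = -41459/28770 - 8108*(-7198/998614440735) = -41459/28770 + 58361384/998614440735 = -919997267586993/638447499109910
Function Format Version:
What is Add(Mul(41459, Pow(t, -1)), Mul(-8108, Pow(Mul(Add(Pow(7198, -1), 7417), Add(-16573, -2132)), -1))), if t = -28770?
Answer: Rational(-919997267586993, 638447499109910) ≈ -1.4410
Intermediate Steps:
Add(Mul(41459, Pow(t, -1)), Mul(-8108, Pow(Mul(Add(Pow(7198, -1), 7417), Add(-16573, -2132)), -1))) = Add(Mul(41459, Pow(-28770, -1)), Mul(-8108, Pow(Mul(Add(Pow(7198, -1), 7417), Add(-16573, -2132)), -1))) = Add(Mul(41459, Rational(-1, 28770)), Mul(-8108, Pow(Mul(Add(Rational(1, 7198), 7417), -18705), -1))) = Add(Rational(-41459, 28770), Mul(-8108, Pow(Mul(Rational(53387567, 7198), -18705), -1))) = Add(Rational(-41459, 28770), Mul(-8108, Pow(Rational(-998614440735, 7198), -1))) = Add(Rational(-41459, 28770), Mul(-8108, Rational(-7198, 998614440735))) = Add(Rational(-41459, 28770), Rational(58361384, 998614440735)) = Rational(-919997267586993, 638447499109910)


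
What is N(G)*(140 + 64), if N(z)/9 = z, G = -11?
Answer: -20196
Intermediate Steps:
N(z) = 9*z
N(G)*(140 + 64) = (9*(-11))*(140 + 64) = -99*204 = -20196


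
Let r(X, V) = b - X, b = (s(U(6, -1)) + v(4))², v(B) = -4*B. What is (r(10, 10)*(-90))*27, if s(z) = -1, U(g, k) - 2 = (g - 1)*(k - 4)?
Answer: -677970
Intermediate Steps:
U(g, k) = 2 + (-1 + g)*(-4 + k) (U(g, k) = 2 + (g - 1)*(k - 4) = 2 + (-1 + g)*(-4 + k))
b = 289 (b = (-1 - 4*4)² = (-1 - 16)² = (-17)² = 289)
r(X, V) = 289 - X
(r(10, 10)*(-90))*27 = ((289 - 1*10)*(-90))*27 = ((289 - 10)*(-90))*27 = (279*(-90))*27 = -25110*27 = -677970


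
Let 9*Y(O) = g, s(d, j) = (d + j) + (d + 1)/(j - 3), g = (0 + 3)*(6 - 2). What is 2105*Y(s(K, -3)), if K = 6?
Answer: 8420/3 ≈ 2806.7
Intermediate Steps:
g = 12 (g = 3*4 = 12)
s(d, j) = d + j + (1 + d)/(-3 + j) (s(d, j) = (d + j) + (1 + d)/(-3 + j) = d + j + (1 + d)/(-3 + j))
Y(O) = 4/3 (Y(O) = (⅑)*12 = 4/3)
2105*Y(s(K, -3)) = 2105*(4/3) = 8420/3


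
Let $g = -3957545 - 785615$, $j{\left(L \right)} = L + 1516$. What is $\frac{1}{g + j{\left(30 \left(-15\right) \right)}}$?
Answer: $- \frac{1}{4742094} \approx -2.1088 \cdot 10^{-7}$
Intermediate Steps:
$j{\left(L \right)} = 1516 + L$
$g = -4743160$ ($g = -3957545 - 785615 = -4743160$)
$\frac{1}{g + j{\left(30 \left(-15\right) \right)}} = \frac{1}{-4743160 + \left(1516 + 30 \left(-15\right)\right)} = \frac{1}{-4743160 + \left(1516 - 450\right)} = \frac{1}{-4743160 + 1066} = \frac{1}{-4742094} = - \frac{1}{4742094}$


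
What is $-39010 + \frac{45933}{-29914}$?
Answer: $- \frac{1166991073}{29914} \approx -39012.0$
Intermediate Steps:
$-39010 + \frac{45933}{-29914} = -39010 + 45933 \left(- \frac{1}{29914}\right) = -39010 - \frac{45933}{29914} = - \frac{1166991073}{29914}$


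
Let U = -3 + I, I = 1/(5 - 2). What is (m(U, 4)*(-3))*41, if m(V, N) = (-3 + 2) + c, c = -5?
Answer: 738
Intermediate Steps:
I = ⅓ (I = 1/3 = ⅓ ≈ 0.33333)
U = -8/3 (U = -3 + ⅓ = -8/3 ≈ -2.6667)
m(V, N) = -6 (m(V, N) = (-3 + 2) - 5 = -1 - 5 = -6)
(m(U, 4)*(-3))*41 = -6*(-3)*41 = 18*41 = 738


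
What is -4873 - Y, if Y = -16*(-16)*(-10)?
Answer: -2313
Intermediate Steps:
Y = -2560 (Y = 256*(-10) = -2560)
-4873 - Y = -4873 - 1*(-2560) = -4873 + 2560 = -2313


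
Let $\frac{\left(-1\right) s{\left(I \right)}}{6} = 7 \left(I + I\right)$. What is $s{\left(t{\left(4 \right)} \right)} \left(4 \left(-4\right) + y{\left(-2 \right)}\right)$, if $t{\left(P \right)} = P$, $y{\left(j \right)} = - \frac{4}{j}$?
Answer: $4704$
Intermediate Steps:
$s{\left(I \right)} = - 84 I$ ($s{\left(I \right)} = - 6 \cdot 7 \left(I + I\right) = - 6 \cdot 7 \cdot 2 I = - 6 \cdot 14 I = - 84 I$)
$s{\left(t{\left(4 \right)} \right)} \left(4 \left(-4\right) + y{\left(-2 \right)}\right) = \left(-84\right) 4 \left(4 \left(-4\right) - \frac{4}{-2}\right) = - 336 \left(-16 - -2\right) = - 336 \left(-16 + 2\right) = \left(-336\right) \left(-14\right) = 4704$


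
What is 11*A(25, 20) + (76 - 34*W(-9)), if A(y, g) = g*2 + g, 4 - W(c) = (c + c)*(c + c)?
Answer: 11616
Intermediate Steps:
W(c) = 4 - 4*c² (W(c) = 4 - (c + c)*(c + c) = 4 - 2*c*2*c = 4 - 4*c²)
A(y, g) = 3*g (A(y, g) = 2*g + g = 3*g)
11*A(25, 20) + (76 - 34*W(-9)) = 11*(3*20) + (76 - 34*(4 - 4*(-9)²)) = 11*60 + (76 - 34*(4 - 4*81)) = 660 + (76 - 34*(4 - 324)) = 660 + (76 - 34*(-320)) = 660 + (76 + 10880) = 660 + 10956 = 11616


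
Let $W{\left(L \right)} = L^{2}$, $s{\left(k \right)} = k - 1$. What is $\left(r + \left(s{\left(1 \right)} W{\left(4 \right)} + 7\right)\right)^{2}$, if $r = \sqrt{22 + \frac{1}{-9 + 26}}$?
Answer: $\frac{1208}{17} + \frac{70 \sqrt{255}}{17} \approx 136.81$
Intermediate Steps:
$s{\left(k \right)} = -1 + k$ ($s{\left(k \right)} = k - 1 = -1 + k$)
$r = \frac{5 \sqrt{255}}{17}$ ($r = \sqrt{22 + \frac{1}{17}} = \sqrt{\frac{375}{17}} = \frac{5 \sqrt{255}}{17} \approx 4.6967$)
$\left(r + \left(s{\left(1 \right)} W{\left(4 \right)} + 7\right)\right)^{2} = \left(\frac{5 \sqrt{255}}{17} + \left(\left(-1 + 1\right) 4^{2} + 7\right)\right)^{2} = \left(\frac{5 \sqrt{255}}{17} + \left(0 \cdot 16 + 7\right)\right)^{2} = \left(\frac{5 \sqrt{255}}{17} + \left(0 + 7\right)\right)^{2} = \left(\frac{5 \sqrt{255}}{17} + 7\right)^{2} = \left(7 + \frac{5 \sqrt{255}}{17}\right)^{2}$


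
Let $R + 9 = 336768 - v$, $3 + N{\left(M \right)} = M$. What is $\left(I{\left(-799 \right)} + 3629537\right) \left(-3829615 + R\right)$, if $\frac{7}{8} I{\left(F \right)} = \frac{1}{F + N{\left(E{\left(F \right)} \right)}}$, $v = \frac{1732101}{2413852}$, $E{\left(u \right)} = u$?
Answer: $- \frac{48992992742103089636909}{3864577052} \approx -1.2677 \cdot 10^{13}$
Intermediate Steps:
$N{\left(M \right)} = -3 + M$
$v = \frac{247443}{344836}$ ($v = 1732101 \cdot \frac{1}{2413852} = \frac{247443}{344836} \approx 0.71757$)
$R = \frac{116126379081}{344836}$ ($R = -9 + \left(336768 - \frac{247443}{344836}\right) = -9 + \frac{116129482605}{344836} = \frac{116126379081}{344836} \approx 3.3676 \cdot 10^{5}$)
$I{\left(F \right)} = \frac{8}{7 \left(-3 + 2 F\right)}$ ($I{\left(F \right)} = \frac{8}{7 \left(F + \left(-3 + F\right)\right)} = \frac{8}{7 \left(-3 + 2 F\right)}$)
$\left(I{\left(-799 \right)} + 3629537\right) \left(-3829615 + R\right) = \left(\frac{8}{7 \left(-3 + 2 \left(-799\right)\right)} + 3629537\right) \left(-3829615 + \frac{116126379081}{344836}\right) = \left(\frac{8}{7 \left(-3 - 1598\right)} + 3629537\right) \left(- \frac{1204462739059}{344836}\right) = \left(\frac{8}{7 \left(-1601\right)} + 3629537\right) \left(- \frac{1204462739059}{344836}\right) = \left(\frac{8}{7} \left(- \frac{1}{1601}\right) + 3629537\right) \left(- \frac{1204462739059}{344836}\right) = \left(- \frac{8}{11207} + 3629537\right) \left(- \frac{1204462739059}{344836}\right) = \frac{40676221151}{11207} \left(- \frac{1204462739059}{344836}\right) = - \frac{48992992742103089636909}{3864577052}$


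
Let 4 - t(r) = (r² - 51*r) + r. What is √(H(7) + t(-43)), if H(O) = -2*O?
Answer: I*√4009 ≈ 63.317*I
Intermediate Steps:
t(r) = 4 - r² + 50*r (t(r) = 4 - ((r² - 51*r) + r) = 4 - (r² - 50*r) = 4 + (-r² + 50*r) = 4 - r² + 50*r)
√(H(7) + t(-43)) = √(-2*7 + (4 - 1*(-43)² + 50*(-43))) = √(-14 + (4 - 1*1849 - 2150)) = √(-14 + (4 - 1849 - 2150)) = √(-14 - 3995) = √(-4009) = I*√4009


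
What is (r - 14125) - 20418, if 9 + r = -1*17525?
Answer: -52077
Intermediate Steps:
r = -17534 (r = -9 - 1*17525 = -9 - 17525 = -17534)
(r - 14125) - 20418 = (-17534 - 14125) - 20418 = -31659 - 20418 = -52077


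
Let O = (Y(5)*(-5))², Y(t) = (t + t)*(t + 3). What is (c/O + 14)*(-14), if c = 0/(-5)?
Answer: -196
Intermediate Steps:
c = 0 (c = 0*(-⅕) = 0)
Y(t) = 2*t*(3 + t) (Y(t) = (2*t)*(3 + t) = 2*t*(3 + t))
O = 160000 (O = ((2*5*(3 + 5))*(-5))² = ((2*5*8)*(-5))² = (80*(-5))² = (-400)² = 160000)
(c/O + 14)*(-14) = (0/160000 + 14)*(-14) = (0*(1/160000) + 14)*(-14) = (0 + 14)*(-14) = 14*(-14) = -196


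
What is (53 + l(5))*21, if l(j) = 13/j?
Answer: 5838/5 ≈ 1167.6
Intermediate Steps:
(53 + l(5))*21 = (53 + 13/5)*21 = (278/5)*21 = 5838/5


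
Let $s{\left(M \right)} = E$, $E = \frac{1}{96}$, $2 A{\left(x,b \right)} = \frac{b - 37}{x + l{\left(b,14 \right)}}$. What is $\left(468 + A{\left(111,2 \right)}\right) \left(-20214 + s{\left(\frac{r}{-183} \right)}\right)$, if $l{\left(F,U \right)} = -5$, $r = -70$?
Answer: $- \frac{192464995283}{20352} \approx -9.4568 \cdot 10^{6}$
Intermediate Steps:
$A{\left(x,b \right)} = \frac{-37 + b}{2 \left(-5 + x\right)}$ ($A{\left(x,b \right)} = \frac{\left(b - 37\right) \frac{1}{x - 5}}{2} = \frac{\left(-37 + b\right) \frac{1}{-5 + x}}{2} = \frac{\frac{1}{-5 + x} \left(-37 + b\right)}{2} = \frac{-37 + b}{2 \left(-5 + x\right)}$)
$E = \frac{1}{96} \approx 0.010417$
$s{\left(M \right)} = \frac{1}{96}$
$\left(468 + A{\left(111,2 \right)}\right) \left(-20214 + s{\left(\frac{r}{-183} \right)}\right) = \left(468 + \frac{-37 + 2}{2 \left(-5 + 111\right)}\right) \left(-20214 + \frac{1}{96}\right) = \left(468 + \frac{1}{2} \cdot \frac{1}{106} \left(-35\right)\right) \left(- \frac{1940543}{96}\right) = \left(468 - \frac{35}{212}\right) \left(- \frac{1940543}{96}\right) = \frac{99181}{212} \left(- \frac{1940543}{96}\right) = - \frac{192464995283}{20352}$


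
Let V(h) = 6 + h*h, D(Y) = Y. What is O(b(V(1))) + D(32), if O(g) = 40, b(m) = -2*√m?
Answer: 72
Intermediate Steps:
V(h) = 6 + h²
O(b(V(1))) + D(32) = 40 + 32 = 72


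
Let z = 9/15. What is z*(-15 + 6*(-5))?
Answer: -27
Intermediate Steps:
z = 3/5 (z = 9*(1/15) = 3/5 ≈ 0.60000)
z*(-15 + 6*(-5)) = 3*(-15 + 6*(-5))/5 = 3*(-15 - 30)/5 = (3/5)*(-45) = -27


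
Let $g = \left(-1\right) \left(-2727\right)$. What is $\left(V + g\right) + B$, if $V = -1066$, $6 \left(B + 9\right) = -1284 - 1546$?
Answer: $\frac{3541}{3} \approx 1180.3$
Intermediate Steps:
$B = - \frac{1442}{3}$ ($B = -9 + \frac{-1284 - 1546}{6} = -9 + \frac{1}{6} \left(-2830\right) = -9 - \frac{1415}{3} = - \frac{1442}{3} \approx -480.67$)
$g = 2727$
$\left(V + g\right) + B = \left(-1066 + 2727\right) - \frac{1442}{3} = 1661 - \frac{1442}{3} = \frac{3541}{3}$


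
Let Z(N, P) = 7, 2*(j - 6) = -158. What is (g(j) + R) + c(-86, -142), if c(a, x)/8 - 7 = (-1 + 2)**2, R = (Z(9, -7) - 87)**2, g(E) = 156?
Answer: 6620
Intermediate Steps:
j = -73 (j = 6 + (1/2)*(-158) = 6 - 79 = -73)
R = 6400 (R = (7 - 87)**2 = (-80)**2 = 6400)
c(a, x) = 64 (c(a, x) = 56 + 8*(-1 + 2)**2 = 56 + 8*1**2 = 56 + 8*1 = 56 + 8 = 64)
(g(j) + R) + c(-86, -142) = (156 + 6400) + 64 = 6556 + 64 = 6620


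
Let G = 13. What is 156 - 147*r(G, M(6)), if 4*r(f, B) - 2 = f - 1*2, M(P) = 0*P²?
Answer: -1287/4 ≈ -321.75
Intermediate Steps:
M(P) = 0
r(f, B) = f/4 (r(f, B) = ½ + (f - 1*2)/4 = ½ + (f - 2)/4 = ½ + (-2 + f)/4 = ½ + (-½ + f/4) = f/4)
156 - 147*r(G, M(6)) = 156 - 147*13/4 = 156 - 1911/4 = -1287/4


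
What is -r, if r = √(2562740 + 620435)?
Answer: -5*√127327 ≈ -1784.1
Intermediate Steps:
r = 5*√127327 (r = √3183175 = 5*√127327 ≈ 1784.1)
-r = -5*√127327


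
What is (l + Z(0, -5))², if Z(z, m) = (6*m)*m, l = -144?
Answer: 36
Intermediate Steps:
Z(z, m) = 6*m²
(l + Z(0, -5))² = (-144 + 6*(-5)²)² = (-144 + 6*25)² = (-144 + 150)² = 6² = 36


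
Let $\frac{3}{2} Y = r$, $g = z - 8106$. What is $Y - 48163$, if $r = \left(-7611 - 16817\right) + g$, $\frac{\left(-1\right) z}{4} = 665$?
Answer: $- \frac{214877}{3} \approx -71626.0$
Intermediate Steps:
$z = -2660$ ($z = \left(-4\right) 665 = -2660$)
$g = -10766$ ($g = -2660 - 8106 = -10766$)
$r = -35194$ ($r = \left(-7611 - 16817\right) - 10766 = -24428 - 10766 = -35194$)
$Y = - \frac{70388}{3}$ ($Y = \frac{2}{3} \left(-35194\right) = - \frac{70388}{3} \approx -23463.0$)
$Y - 48163 = - \frac{70388}{3} - 48163 = - \frac{214877}{3}$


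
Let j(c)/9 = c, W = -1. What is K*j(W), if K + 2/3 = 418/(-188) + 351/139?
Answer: 42909/13066 ≈ 3.2840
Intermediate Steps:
K = -14303/39198 (K = -2/3 + (418/(-188) + 351/139) = -2/3 + (418*(-1/188) + 351*(1/139)) = -2/3 + (-209/94 + 351/139) = -2/3 + 3943/13066 = -14303/39198 ≈ -0.36489)
j(c) = 9*c
K*j(W) = -42909*(-1)/13066 = -14303/39198*(-9) = 42909/13066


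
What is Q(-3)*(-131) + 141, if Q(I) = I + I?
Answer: 927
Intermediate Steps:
Q(I) = 2*I
Q(-3)*(-131) + 141 = (2*(-3))*(-131) + 141 = -6*(-131) + 141 = 786 + 141 = 927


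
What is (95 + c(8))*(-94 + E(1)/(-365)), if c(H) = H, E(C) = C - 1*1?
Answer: -9682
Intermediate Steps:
E(C) = -1 + C (E(C) = C - 1 = -1 + C)
(95 + c(8))*(-94 + E(1)/(-365)) = (95 + 8)*(-94 + (-1 + 1)/(-365)) = 103*(-94 + 0*(-1/365)) = 103*(-94 + 0) = 103*(-94) = -9682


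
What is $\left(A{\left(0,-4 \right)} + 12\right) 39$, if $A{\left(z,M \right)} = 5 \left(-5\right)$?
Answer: $-507$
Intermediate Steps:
$A{\left(z,M \right)} = -25$
$\left(A{\left(0,-4 \right)} + 12\right) 39 = \left(-25 + 12\right) 39 = \left(-13\right) 39 = -507$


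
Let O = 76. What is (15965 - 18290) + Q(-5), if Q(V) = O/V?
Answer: -11701/5 ≈ -2340.2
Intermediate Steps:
Q(V) = 76/V
(15965 - 18290) + Q(-5) = (15965 - 18290) + 76/(-5) = -2325 + 76*(-⅕) = -2325 - 76/5 = -11701/5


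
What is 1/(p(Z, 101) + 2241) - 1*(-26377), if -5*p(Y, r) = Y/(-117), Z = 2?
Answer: 34579904684/1310987 ≈ 26377.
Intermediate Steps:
p(Y, r) = Y/585 (p(Y, r) = -Y/(5*(-117)) = -Y*(-1)/(5*117) = -(-1)*Y/585 = Y/585)
1/(p(Z, 101) + 2241) - 1*(-26377) = 1/((1/585)*2 + 2241) - 1*(-26377) = 1/(2/585 + 2241) + 26377 = 1/(1310987/585) + 26377 = 585/1310987 + 26377 = 34579904684/1310987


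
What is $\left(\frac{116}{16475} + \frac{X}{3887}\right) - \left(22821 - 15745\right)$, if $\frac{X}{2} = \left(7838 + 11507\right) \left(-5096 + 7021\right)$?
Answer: $\frac{773894431942}{64038325} \approx 12085.0$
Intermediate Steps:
$X = 74478250$ ($X = 2 \left(7838 + 11507\right) \left(-5096 + 7021\right) = 2 \cdot 19345 \cdot 1925 = 2 \cdot 37239125 = 74478250$)
$\left(\frac{116}{16475} + \frac{X}{3887}\right) - \left(22821 - 15745\right) = \left(\frac{116}{16475} + \frac{74478250}{3887}\right) - \left(22821 - 15745\right) = \left(116 \cdot \frac{1}{16475} + 74478250 \cdot \frac{1}{3887}\right) - 7076 = \left(\frac{116}{16475} + \frac{74478250}{3887}\right) - 7076 = \frac{1227029619642}{64038325} - 7076 = \frac{773894431942}{64038325}$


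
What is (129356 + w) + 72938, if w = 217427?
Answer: 419721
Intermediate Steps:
(129356 + w) + 72938 = (129356 + 217427) + 72938 = 346783 + 72938 = 419721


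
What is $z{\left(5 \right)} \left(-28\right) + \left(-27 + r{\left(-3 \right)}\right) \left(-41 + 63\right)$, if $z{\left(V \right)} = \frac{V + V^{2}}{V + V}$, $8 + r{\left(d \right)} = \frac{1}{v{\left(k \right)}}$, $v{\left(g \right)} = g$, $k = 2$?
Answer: $-843$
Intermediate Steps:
$r{\left(d \right)} = - \frac{15}{2}$ ($r{\left(d \right)} = -8 + \frac{1}{2} = - \frac{15}{2}$)
$z{\left(V \right)} = \frac{V + V^{2}}{2 V}$
$z{\left(5 \right)} \left(-28\right) + \left(-27 + r{\left(-3 \right)}\right) \left(-41 + 63\right) = \left(\frac{1}{2} + \frac{1}{2} \cdot 5\right) \left(-28\right) + \left(-27 - \frac{15}{2}\right) \left(-41 + 63\right) = \left(\frac{1}{2} + \frac{5}{2}\right) \left(-28\right) - 759 = 3 \left(-28\right) - 759 = -84 - 759 = -843$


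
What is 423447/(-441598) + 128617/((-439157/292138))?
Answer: -16592750857161487/193930852886 ≈ -85560.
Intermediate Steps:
423447/(-441598) + 128617/((-439157/292138)) = 423447*(-1/441598) + 128617/((-439157*1/292138)) = -423447/441598 + 128617/(-439157/292138) = -423447/441598 + 128617*(-292138/439157) = -423447/441598 - 37573913146/439157 = -16592750857161487/193930852886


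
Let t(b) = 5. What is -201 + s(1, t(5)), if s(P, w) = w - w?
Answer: -201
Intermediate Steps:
s(P, w) = 0
-201 + s(1, t(5)) = -201 + 0 = -201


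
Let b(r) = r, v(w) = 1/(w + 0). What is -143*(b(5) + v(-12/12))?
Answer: -572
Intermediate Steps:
v(w) = 1/w
-143*(b(5) + v(-12/12)) = -143*(5 + 1/(-12/12)) = -143*(5 + 1/(-12*1/12)) = -143*(5 + 1/(-1)) = -143*(5 - 1) = -143*4 = -572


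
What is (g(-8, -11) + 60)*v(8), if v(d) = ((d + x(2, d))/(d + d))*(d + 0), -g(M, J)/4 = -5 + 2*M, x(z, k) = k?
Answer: 1152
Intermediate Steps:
g(M, J) = 20 - 8*M (g(M, J) = -4*(-5 + 2*M) = 20 - 8*M)
v(d) = d (v(d) = ((d + d)/(d + d))*(d + 0) = ((2*d)/((2*d)))*d = ((2*d)*(1/(2*d)))*d = 1*d = d)
(g(-8, -11) + 60)*v(8) = ((20 - 8*(-8)) + 60)*8 = ((20 + 64) + 60)*8 = (84 + 60)*8 = 144*8 = 1152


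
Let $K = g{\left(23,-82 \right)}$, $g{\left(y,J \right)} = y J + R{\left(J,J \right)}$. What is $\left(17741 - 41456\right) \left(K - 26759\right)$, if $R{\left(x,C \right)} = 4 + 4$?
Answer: $679126455$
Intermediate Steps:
$R{\left(x,C \right)} = 8$
$g{\left(y,J \right)} = 8 + J y$ ($g{\left(y,J \right)} = y J + 8 = J y + 8 = 8 + J y$)
$K = -1878$ ($K = 8 - 1886 = -1878$)
$\left(17741 - 41456\right) \left(K - 26759\right) = \left(17741 - 41456\right) \left(-1878 - 26759\right) = \left(-23715\right) \left(-28637\right) = 679126455$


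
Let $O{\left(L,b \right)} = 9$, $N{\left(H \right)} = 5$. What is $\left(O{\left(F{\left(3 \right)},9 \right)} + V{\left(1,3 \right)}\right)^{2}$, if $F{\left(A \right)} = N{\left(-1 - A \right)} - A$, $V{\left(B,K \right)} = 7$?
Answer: $256$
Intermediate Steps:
$F{\left(A \right)} = 5 - A$
$\left(O{\left(F{\left(3 \right)},9 \right)} + V{\left(1,3 \right)}\right)^{2} = \left(9 + 7\right)^{2} = 16^{2} = 256$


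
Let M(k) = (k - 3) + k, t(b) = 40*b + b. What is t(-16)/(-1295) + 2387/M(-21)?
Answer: -612329/11655 ≈ -52.538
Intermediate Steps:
t(b) = 41*b
M(k) = -3 + 2*k (M(k) = (-3 + k) + k = -3 + 2*k)
t(-16)/(-1295) + 2387/M(-21) = (41*(-16))/(-1295) + 2387/(-3 + 2*(-21)) = -656*(-1/1295) + 2387/(-3 - 42) = 656/1295 + 2387/(-45) = 656/1295 + 2387*(-1/45) = 656/1295 - 2387/45 = -612329/11655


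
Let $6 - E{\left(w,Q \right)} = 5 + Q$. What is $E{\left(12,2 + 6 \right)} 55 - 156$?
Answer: $-541$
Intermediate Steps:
$E{\left(w,Q \right)} = 1 - Q$ ($E{\left(w,Q \right)} = 6 - \left(5 + Q\right) = 1 - Q$)
$E{\left(12,2 + 6 \right)} 55 - 156 = \left(1 - \left(2 + 6\right)\right) 55 - 156 = \left(1 - 8\right) 55 - 156 = \left(-7\right) 55 - 156 = -385 - 156 = -541$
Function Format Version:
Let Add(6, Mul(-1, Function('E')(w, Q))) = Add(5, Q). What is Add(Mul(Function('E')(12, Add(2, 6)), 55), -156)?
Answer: -541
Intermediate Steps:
Function('E')(w, Q) = Add(1, Mul(-1, Q)) (Function('E')(w, Q) = Add(6, Mul(-1, Add(5, Q))) = Add(6, Add(-5, Mul(-1, Q))) = Add(1, Mul(-1, Q)))
Add(Mul(Function('E')(12, Add(2, 6)), 55), -156) = Add(Mul(Add(1, Mul(-1, Add(2, 6))), 55), -156) = Add(Mul(Add(1, Mul(-1, 8)), 55), -156) = Add(Mul(Add(1, -8), 55), -156) = Add(Mul(-7, 55), -156) = Add(-385, -156) = -541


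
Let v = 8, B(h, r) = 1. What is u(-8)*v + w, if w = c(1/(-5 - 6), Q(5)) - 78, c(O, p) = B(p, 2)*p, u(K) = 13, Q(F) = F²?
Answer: 51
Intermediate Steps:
c(O, p) = p (c(O, p) = 1*p = p)
w = -53 (w = 5² - 78 = 25 - 78 = -53)
u(-8)*v + w = 13*8 - 53 = 104 - 53 = 51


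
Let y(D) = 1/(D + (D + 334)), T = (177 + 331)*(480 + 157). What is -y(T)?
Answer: -1/647526 ≈ -1.5443e-6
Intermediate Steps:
T = 323596 (T = 508*637 = 323596)
y(D) = 1/(334 + 2*D) (y(D) = 1/(D + (334 + D)) = 1/(334 + 2*D))
-y(T) = -1/(2*(167 + 323596)) = -1/(2*323763) = -1*1/647526 = -1/647526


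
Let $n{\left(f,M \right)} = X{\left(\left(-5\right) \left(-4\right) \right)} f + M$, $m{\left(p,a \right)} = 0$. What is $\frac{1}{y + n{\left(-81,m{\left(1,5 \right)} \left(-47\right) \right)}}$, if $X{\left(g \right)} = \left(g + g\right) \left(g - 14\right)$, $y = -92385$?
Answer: $- \frac{1}{111825} \approx -8.9425 \cdot 10^{-6}$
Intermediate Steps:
$X{\left(g \right)} = 2 g \left(-14 + g\right)$
$n{\left(f,M \right)} = M + 240 f$ ($n{\left(f,M \right)} = 2 \left(\left(-5\right) \left(-4\right)\right) \left(-14 - -20\right) f + M = 2 \cdot 20 \left(-14 + 20\right) f + M = 2 \cdot 20 \cdot 6 f + M = 240 f + M = M + 240 f$)
$\frac{1}{y + n{\left(-81,m{\left(1,5 \right)} \left(-47\right) \right)}} = \frac{1}{-92385 + \left(0 \left(-47\right) + 240 \left(-81\right)\right)} = \frac{1}{-92385 + \left(0 - 19440\right)} = \frac{1}{-92385 - 19440} = \frac{1}{-111825} = - \frac{1}{111825}$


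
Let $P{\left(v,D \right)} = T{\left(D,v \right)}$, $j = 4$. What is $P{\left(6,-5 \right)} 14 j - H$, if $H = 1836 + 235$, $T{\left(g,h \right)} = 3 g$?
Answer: $-2911$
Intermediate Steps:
$P{\left(v,D \right)} = 3 D$
$H = 2071$
$P{\left(6,-5 \right)} 14 j - H = 3 \left(-5\right) 14 \cdot 4 - 2071 = \left(-15\right) 14 \cdot 4 - 2071 = \left(-210\right) 4 - 2071 = -840 - 2071 = -2911$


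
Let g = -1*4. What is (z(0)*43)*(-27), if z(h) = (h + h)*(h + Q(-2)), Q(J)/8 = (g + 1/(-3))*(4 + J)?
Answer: 0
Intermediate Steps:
g = -4
Q(J) = -416/3 - 104*J/3 (Q(J) = 8*((-4 + 1/(-3))*(4 + J)) = 8*((-4 - 1/3)*(4 + J)) = 8*(-13*(4 + J)/3) = 8*(-52/3 - 13*J/3) = -416/3 - 104*J/3)
z(h) = 2*h*(-208/3 + h) (z(h) = (h + h)*(h + (-416/3 - 104/3*(-2))) = (2*h)*(h + (-416/3 + 208/3)) = (2*h)*(h - 208/3) = (2*h)*(-208/3 + h) = 2*h*(-208/3 + h))
(z(0)*43)*(-27) = (((2/3)*0*(-208 + 3*0))*43)*(-27) = (((2/3)*0*(-208 + 0))*43)*(-27) = (((2/3)*0*(-208))*43)*(-27) = (0*43)*(-27) = 0*(-27) = 0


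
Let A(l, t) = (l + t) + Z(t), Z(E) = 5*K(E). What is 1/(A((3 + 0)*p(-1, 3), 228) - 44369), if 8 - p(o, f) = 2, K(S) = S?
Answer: -1/42983 ≈ -2.3265e-5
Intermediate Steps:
Z(E) = 5*E
p(o, f) = 6 (p(o, f) = 8 - 1*2 = 8 - 2 = 6)
A(l, t) = l + 6*t (A(l, t) = (l + t) + 5*t = l + 6*t)
1/(A((3 + 0)*p(-1, 3), 228) - 44369) = 1/(((3 + 0)*6 + 6*228) - 44369) = 1/((3*6 + 1368) - 44369) = 1/((18 + 1368) - 44369) = 1/(1386 - 44369) = 1/(-42983) = -1/42983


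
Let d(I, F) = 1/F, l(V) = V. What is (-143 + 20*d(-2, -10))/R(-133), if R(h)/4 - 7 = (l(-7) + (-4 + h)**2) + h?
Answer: -145/74544 ≈ -0.0019452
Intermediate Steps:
R(h) = 4*h + 4*(-4 + h)**2 (R(h) = 28 + 4*((-7 + (-4 + h)**2) + h) = 28 + 4*(-7 + h + (-4 + h)**2) = 28 + (-28 + 4*h + 4*(-4 + h)**2) = 4*h + 4*(-4 + h)**2)
(-143 + 20*d(-2, -10))/R(-133) = (-143 + 20/(-10))/(4*(-133) + 4*(-4 - 133)**2) = (-143 + 20*(-1/10))/(-532 + 4*(-137)**2) = (-143 - 2)/(-532 + 4*18769) = -145/(-532 + 75076) = -145/74544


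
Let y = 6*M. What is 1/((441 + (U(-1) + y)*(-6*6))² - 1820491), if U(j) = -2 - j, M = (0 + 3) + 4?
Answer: -1/749266 ≈ -1.3346e-6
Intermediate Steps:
M = 7 (M = 3 + 4 = 7)
y = 42 (y = 6*7 = 42)
1/((441 + (U(-1) + y)*(-6*6))² - 1820491) = 1/((441 + ((-2 - 1*(-1)) + 42)*(-6*6))² - 1820491) = 1/((441 + ((-2 + 1) + 42)*(-36))² - 1820491) = 1/((441 + (-1 + 42)*(-36))² - 1820491) = 1/((441 + 41*(-36))² - 1820491) = 1/((441 - 1476)² - 1820491) = 1/((-1035)² - 1820491) = 1/(1071225 - 1820491) = 1/(-749266) = -1/749266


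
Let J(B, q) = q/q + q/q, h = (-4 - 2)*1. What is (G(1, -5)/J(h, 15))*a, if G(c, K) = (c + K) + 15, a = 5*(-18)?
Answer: -495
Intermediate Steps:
h = -6 (h = -6*1 = -6)
a = -90
J(B, q) = 2 (J(B, q) = 1 + 1 = 2)
G(c, K) = 15 + K + c (G(c, K) = (K + c) + 15 = 15 + K + c)
(G(1, -5)/J(h, 15))*a = ((15 - 5 + 1)/2)*(-90) = (11*(½))*(-90) = (11/2)*(-90) = -495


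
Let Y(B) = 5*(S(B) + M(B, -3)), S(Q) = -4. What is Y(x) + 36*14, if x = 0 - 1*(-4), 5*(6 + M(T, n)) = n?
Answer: 451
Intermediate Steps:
M(T, n) = -6 + n/5
x = 4 (x = 0 + 4 = 4)
Y(B) = -53 (Y(B) = 5*(-4 + (-6 + (⅕)*(-3))) = 5*(-4 + (-6 - ⅗)) = 5*(-4 - 33/5) = 5*(-53/5) = -53)
Y(x) + 36*14 = -53 + 36*14 = -53 + 504 = 451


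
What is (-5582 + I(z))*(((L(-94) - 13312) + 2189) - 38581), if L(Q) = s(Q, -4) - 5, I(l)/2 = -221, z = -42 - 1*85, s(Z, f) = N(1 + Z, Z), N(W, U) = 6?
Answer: 299410872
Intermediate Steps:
s(Z, f) = 6
z = -127 (z = -42 - 85 = -127)
I(l) = -442 (I(l) = 2*(-221) = -442)
L(Q) = 1 (L(Q) = 6 - 5 = 1)
(-5582 + I(z))*(((L(-94) - 13312) + 2189) - 38581) = (-5582 - 442)*(((1 - 13312) + 2189) - 38581) = -6024*((-13311 + 2189) - 38581) = -6024*(-11122 - 38581) = -6024*(-49703) = 299410872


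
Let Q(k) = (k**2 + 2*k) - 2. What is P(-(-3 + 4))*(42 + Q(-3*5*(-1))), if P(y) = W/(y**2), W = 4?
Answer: 1180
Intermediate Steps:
Q(k) = -2 + k**2 + 2*k
P(y) = 4/y**2 (P(y) = 4/(y**2) = 4/y**2)
P(-(-3 + 4))*(42 + Q(-3*5*(-1))) = (4/(-(-3 + 4))**2)*(42 + (-2 + (-3*5*(-1))**2 + 2*(-3*5*(-1)))) = (4/(-1*1)**2)*(42 + (-2 + (-15*(-1))**2 + 2*(-15*(-1)))) = (4/(-1)**2)*(42 + (-2 + 15**2 + 2*15)) = (4*1)*(42 + (-2 + 225 + 30)) = 4*(42 + 253) = 4*295 = 1180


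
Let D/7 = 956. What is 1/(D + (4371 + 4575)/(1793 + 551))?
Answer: 1172/7847497 ≈ 0.00014935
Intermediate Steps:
D = 6692 (D = 7*956 = 6692)
1/(D + (4371 + 4575)/(1793 + 551)) = 1/(6692 + (4371 + 4575)/(1793 + 551)) = 1/(6692 + 8946/2344) = 1/(6692 + 8946*(1/2344)) = 1/(6692 + 4473/1172) = 1/(7847497/1172) = 1172/7847497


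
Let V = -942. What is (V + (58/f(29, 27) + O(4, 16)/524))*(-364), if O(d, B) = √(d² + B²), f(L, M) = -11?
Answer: 3792880/11 - 364*√17/131 ≈ 3.4480e+5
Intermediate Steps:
O(d, B) = √(B² + d²)
(V + (58/f(29, 27) + O(4, 16)/524))*(-364) = (-942 + (58/(-11) + √(16² + 4²)/524))*(-364) = (-942 + (58*(-1/11) + √(256 + 16)*(1/524)))*(-364) = (-942 + (-58/11 + √272*(1/524)))*(-364) = (-942 + (-58/11 + (4*√17)*(1/524)))*(-364) = (-942 + (-58/11 + √17/131))*(-364) = (-10420/11 + √17/131)*(-364) = 3792880/11 - 364*√17/131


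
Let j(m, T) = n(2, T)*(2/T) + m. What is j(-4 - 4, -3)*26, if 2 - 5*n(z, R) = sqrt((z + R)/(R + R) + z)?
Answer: -3224/15 + 26*sqrt(78)/45 ≈ -209.83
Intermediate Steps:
n(z, R) = 2/5 - sqrt(z + (R + z)/(2*R))/5 (n(z, R) = 2/5 - sqrt((z + R)/(R + R) + z)/5 = 2/5 - sqrt((R + z)/((2*R)) + z)/5 = 2/5 - sqrt((R + z)*(1/(2*R)) + z)/5 = 2/5 - sqrt((R + z)/(2*R) + z)/5 = 2/5 - sqrt(z + (R + z)/(2*R))/5)
j(m, T) = m + 2*(2/5 - sqrt(2)*sqrt((2 + 5*T)/T)/10)/T (j(m, T) = (2/5 - sqrt(2)*sqrt((2 + T*(1 + 2*2))/T)/10)*(2/T) + m = (2/5 - sqrt(2)*sqrt((2 + T*(1 + 4))/T)/10)*(2/T) + m = (2/5 - sqrt(2)*sqrt((2 + T*5)/T)/10)*(2/T) + m = (2/5 - sqrt(2)*sqrt((2 + 5*T)/T)/10)*(2/T) + m = 2*(2/5 - sqrt(2)*sqrt((2 + 5*T)/T)/10)/T + m = m + 2*(2/5 - sqrt(2)*sqrt((2 + 5*T)/T)/10)/T)
j(-4 - 4, -3)*26 = ((4/5 - sqrt(10 + 4/(-3))/5 - 3*(-4 - 4))/(-3))*26 = -(4/5 - sqrt(10 + 4*(-1/3))/5 - 3*(-8))/3*26 = -(4/5 - sqrt(10 - 4/3)/5 + 24)/3*26 = -(4/5 - sqrt(78)/15 + 24)/3*26 = -(124/5 - sqrt(78)/15)/3*26 = (-124/15 + sqrt(78)/45)*26 = -3224/15 + 26*sqrt(78)/45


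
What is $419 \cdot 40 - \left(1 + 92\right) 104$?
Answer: $7088$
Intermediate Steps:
$419 \cdot 40 - \left(1 + 92\right) 104 = 16760 - 93 \cdot 104 = 16760 - 9672 = 7088$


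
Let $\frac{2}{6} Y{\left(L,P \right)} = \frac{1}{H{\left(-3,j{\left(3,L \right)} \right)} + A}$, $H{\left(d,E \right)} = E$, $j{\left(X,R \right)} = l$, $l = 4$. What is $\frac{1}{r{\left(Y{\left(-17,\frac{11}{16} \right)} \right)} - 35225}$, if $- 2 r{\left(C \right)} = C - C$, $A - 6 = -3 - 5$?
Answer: $- \frac{1}{35225} \approx -2.8389 \cdot 10^{-5}$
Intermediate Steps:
$j{\left(X,R \right)} = 4$
$A = -2$ ($A = 6 - 8 = -2$)
$Y{\left(L,P \right)} = \frac{3}{2}$ ($Y{\left(L,P \right)} = \frac{3}{4 - 2} = \frac{3}{2}$)
$r{\left(C \right)} = 0$ ($r{\left(C \right)} = - \frac{C - C}{2} = \left(- \frac{1}{2}\right) 0 = 0$)
$\frac{1}{r{\left(Y{\left(-17,\frac{11}{16} \right)} \right)} - 35225} = \frac{1}{0 - 35225} = \frac{1}{-35225} = - \frac{1}{35225}$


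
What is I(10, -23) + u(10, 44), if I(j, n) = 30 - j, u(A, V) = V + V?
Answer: 108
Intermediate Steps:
u(A, V) = 2*V
I(10, -23) + u(10, 44) = (30 - 1*10) + 2*44 = (30 - 10) + 88 = 20 + 88 = 108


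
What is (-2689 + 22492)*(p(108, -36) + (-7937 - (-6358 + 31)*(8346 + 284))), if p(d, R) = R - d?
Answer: 1081123575987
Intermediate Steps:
(-2689 + 22492)*(p(108, -36) + (-7937 - (-6358 + 31)*(8346 + 284))) = (-2689 + 22492)*((-36 - 1*108) + (-7937 - (-6358 + 31)*(8346 + 284))) = 19803*((-36 - 108) + (-7937 - (-6327)*8630)) = 19803*(-144 + (-7937 - 1*(-54602010))) = 19803*(-144 + (-7937 + 54602010)) = 19803*(-144 + 54594073) = 19803*54593929 = 1081123575987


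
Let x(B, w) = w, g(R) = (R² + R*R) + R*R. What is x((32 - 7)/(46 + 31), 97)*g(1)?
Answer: 291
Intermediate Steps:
g(R) = 3*R² (g(R) = (R² + R²) + R² = 2*R² + R² = 3*R²)
x((32 - 7)/(46 + 31), 97)*g(1) = 97*(3*1²) = 97*(3*1) = 97*3 = 291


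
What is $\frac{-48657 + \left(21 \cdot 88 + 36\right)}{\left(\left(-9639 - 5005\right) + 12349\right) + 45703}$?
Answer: $- \frac{46773}{43408} \approx -1.0775$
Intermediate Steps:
$\frac{-48657 + \left(21 \cdot 88 + 36\right)}{\left(\left(-9639 - 5005\right) + 12349\right) + 45703} = \frac{-48657 + \left(1848 + 36\right)}{\left(-14644 + 12349\right) + 45703} = \frac{-48657 + 1884}{-2295 + 45703} = - \frac{46773}{43408}$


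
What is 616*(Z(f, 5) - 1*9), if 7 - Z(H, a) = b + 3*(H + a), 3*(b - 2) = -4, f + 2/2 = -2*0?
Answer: -27104/3 ≈ -9034.7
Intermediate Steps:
f = -1 (f = -1 - 2*0 = -1 + 0 = -1)
b = 2/3 (b = 2 + (1/3)*(-4) = 2 - 4/3 = 2/3 ≈ 0.66667)
Z(H, a) = 19/3 - 3*H - 3*a (Z(H, a) = 7 - (2/3 + 3*(H + a)) = 7 - (2/3 + (3*H + 3*a)) = 7 - (2/3 + 3*H + 3*a) = 7 + (-2/3 - 3*H - 3*a) = 19/3 - 3*H - 3*a)
616*(Z(f, 5) - 1*9) = 616*((19/3 - 3*(-1) - 3*5) - 1*9) = 616*((19/3 + 3 - 15) - 9) = 616*(-17/3 - 9) = 616*(-44/3) = -27104/3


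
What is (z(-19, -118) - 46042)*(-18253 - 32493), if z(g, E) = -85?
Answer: 2340760742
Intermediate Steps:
(z(-19, -118) - 46042)*(-18253 - 32493) = (-85 - 46042)*(-18253 - 32493) = -46127*(-50746) = 2340760742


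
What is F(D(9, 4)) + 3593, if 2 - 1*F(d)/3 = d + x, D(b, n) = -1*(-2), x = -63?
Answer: 3782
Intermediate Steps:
D(b, n) = 2
F(d) = 195 - 3*d (F(d) = 6 - 3*(d - 63) = 6 - 3*(-63 + d) = 6 + (189 - 3*d) = 195 - 3*d)
F(D(9, 4)) + 3593 = (195 - 3*2) + 3593 = (195 - 6) + 3593 = 189 + 3593 = 3782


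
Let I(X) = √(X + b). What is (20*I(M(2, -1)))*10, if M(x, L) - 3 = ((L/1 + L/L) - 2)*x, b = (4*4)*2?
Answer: 200*√31 ≈ 1113.6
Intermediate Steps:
b = 32 (b = 16*2 = 32)
M(x, L) = 3 + x*(-1 + L) (M(x, L) = 3 + ((L/1 + L/L) - 2)*x = 3 + ((L*1 + 1) - 2)*x = 3 + ((L + 1) - 2)*x = 3 + ((1 + L) - 2)*x = 3 + (-1 + L)*x = 3 + x*(-1 + L))
I(X) = √(32 + X) (I(X) = √(X + 32) = √(32 + X))
(20*I(M(2, -1)))*10 = (20*√(32 + (3 - 1*2 - 1*2)))*10 = (20*√(32 + (3 - 2 - 2)))*10 = (20*√(32 - 1))*10 = (20*√31)*10 = 200*√31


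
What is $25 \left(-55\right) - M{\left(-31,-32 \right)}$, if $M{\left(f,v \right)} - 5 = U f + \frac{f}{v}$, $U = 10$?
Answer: $- \frac{34271}{32} \approx -1071.0$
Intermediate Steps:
$M{\left(f,v \right)} = 5 + 10 f + \frac{f}{v}$ ($M{\left(f,v \right)} = 5 + \left(10 f + \frac{f}{v}\right) = 5 + 10 f + \frac{f}{v}$)
$25 \left(-55\right) - M{\left(-31,-32 \right)} = 25 \left(-55\right) - \left(5 + 10 \left(-31\right) - \frac{31}{-32}\right) = -1375 - \left(5 - 310 - - \frac{31}{32}\right) = -1375 - \left(5 - 310 + \frac{31}{32}\right) = -1375 - - \frac{9729}{32} = -1375 + \frac{9729}{32} = - \frac{34271}{32}$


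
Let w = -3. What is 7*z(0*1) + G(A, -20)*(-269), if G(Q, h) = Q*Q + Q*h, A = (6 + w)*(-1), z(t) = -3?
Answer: -18582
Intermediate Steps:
A = -3 (A = (6 - 3)*(-1) = 3*(-1) = -3)
G(Q, h) = Q² + Q*h
7*z(0*1) + G(A, -20)*(-269) = 7*(-3) - 3*(-3 - 20)*(-269) = -21 - 3*(-23)*(-269) = -21 + 69*(-269) = -21 - 18561 = -18582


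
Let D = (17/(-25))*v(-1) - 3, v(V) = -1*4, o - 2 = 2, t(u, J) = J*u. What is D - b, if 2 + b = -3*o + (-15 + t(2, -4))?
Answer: 918/25 ≈ 36.720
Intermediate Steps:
o = 4 (o = 2 + 2 = 4)
v(V) = -4
D = -7/25 (D = (17/(-25))*(-4) - 3 = (17*(-1/25))*(-4) - 3 = -17/25*(-4) - 3 = 68/25 - 3 = -7/25 ≈ -0.28000)
b = -37 (b = -2 + (-3*4 + (-15 - 4*2)) = -2 + (-12 + (-15 - 8)) = -2 + (-12 - 23) = -2 - 35 = -37)
D - b = -7/25 - 1*(-37) = -7/25 + 37 = 918/25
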